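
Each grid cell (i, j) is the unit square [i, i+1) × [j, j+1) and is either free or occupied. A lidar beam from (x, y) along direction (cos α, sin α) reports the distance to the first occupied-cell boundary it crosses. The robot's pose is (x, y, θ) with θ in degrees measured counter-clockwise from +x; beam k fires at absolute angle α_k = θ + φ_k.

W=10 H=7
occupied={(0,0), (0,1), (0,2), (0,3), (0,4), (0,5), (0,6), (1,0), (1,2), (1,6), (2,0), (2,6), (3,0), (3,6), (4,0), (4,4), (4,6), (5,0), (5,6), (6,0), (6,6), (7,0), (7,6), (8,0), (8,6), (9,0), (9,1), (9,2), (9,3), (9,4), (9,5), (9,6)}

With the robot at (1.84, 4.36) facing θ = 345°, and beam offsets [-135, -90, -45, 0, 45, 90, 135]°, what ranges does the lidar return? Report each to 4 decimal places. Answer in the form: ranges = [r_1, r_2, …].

ranges = [0.9699, 1.4080, 3.8798, 7.4126, 3.2800, 1.6979, 1.6800]

beam 1: φ=-135°, α=210°
  cosα=-0.8660 sinα=-0.5000 | (1,4) | tMaxX 0.9699 tMaxY 0.7200 | tΔX 1.1547 tΔY 2.0000
    t=0.7200 [y] (1,3)
    t=0.9699 [x] (0,3) — stop
  → r_1 = 0.9699
beam 2: φ=-90°, α=255°
  cosα=-0.2588 sinα=-0.9659 | (1,4) | tMaxX 3.2455 tMaxY 0.3727 | tΔX 3.8637 tΔY 1.0353
    t=0.3727 [y] (1,3)
    t=1.4080 [y] (1,2) — stop
  → r_2 = 1.4080
beam 3: φ=-45°, α=300°
  cosα=0.5000 sinα=-0.8660 | (1,4) | tMaxX 0.3200 tMaxY 0.4157 | tΔX 2.0000 tΔY 1.1547
    t=0.3200 [x] (2,4)
    t=0.4157 [y] (2,3)
    t=1.5704 [y] (2,2)
    t=2.3200 [x] (3,2)
    t=2.7251 [y] (3,1)
    t=3.8798 [y] (3,0) — stop
  → r_3 = 3.8798
beam 4: φ=0°, α=345°
  cosα=0.9659 sinα=-0.2588 | (1,4) | tMaxX 0.1656 tMaxY 1.3909 | tΔX 1.0353 tΔY 3.8637
    t=0.1656 [x] (2,4)
    t=1.2009 [x] (3,4)
    t=1.3909 [y] (3,3)
    t=2.2362 [x] (4,3)
    t=3.2715 [x] (5,3)
    t=4.3067 [x] (6,3)
    t=5.2546 [y] (6,2)
    t=5.3420 [x] (7,2)
    t=6.3773 [x] (8,2)
    t=7.4126 [x] (9,2) — stop
  → r_4 = 7.4126
beam 5: φ=45°, α=30°
  cosα=0.8660 sinα=0.5000 | (1,4) | tMaxX 0.1848 tMaxY 1.2800 | tΔX 1.1547 tΔY 2.0000
    t=0.1848 [x] (2,4)
    t=1.2800 [y] (2,5)
    t=1.3395 [x] (3,5)
    t=2.4942 [x] (4,5)
    t=3.2800 [y] (4,6) — stop
  → r_5 = 3.2800
beam 6: φ=90°, α=75°
  cosα=0.2588 sinα=0.9659 | (1,4) | tMaxX 0.6182 tMaxY 0.6626 | tΔX 3.8637 tΔY 1.0353
    t=0.6182 [x] (2,4)
    t=0.6626 [y] (2,5)
    t=1.6979 [y] (2,6) — stop
  → r_6 = 1.6979
beam 7: φ=135°, α=120°
  cosα=-0.5000 sinα=0.8660 | (1,4) | tMaxX 1.6800 tMaxY 0.7390 | tΔX 2.0000 tΔY 1.1547
    t=0.7390 [y] (1,5)
    t=1.6800 [x] (0,5) — stop
  → r_7 = 1.6800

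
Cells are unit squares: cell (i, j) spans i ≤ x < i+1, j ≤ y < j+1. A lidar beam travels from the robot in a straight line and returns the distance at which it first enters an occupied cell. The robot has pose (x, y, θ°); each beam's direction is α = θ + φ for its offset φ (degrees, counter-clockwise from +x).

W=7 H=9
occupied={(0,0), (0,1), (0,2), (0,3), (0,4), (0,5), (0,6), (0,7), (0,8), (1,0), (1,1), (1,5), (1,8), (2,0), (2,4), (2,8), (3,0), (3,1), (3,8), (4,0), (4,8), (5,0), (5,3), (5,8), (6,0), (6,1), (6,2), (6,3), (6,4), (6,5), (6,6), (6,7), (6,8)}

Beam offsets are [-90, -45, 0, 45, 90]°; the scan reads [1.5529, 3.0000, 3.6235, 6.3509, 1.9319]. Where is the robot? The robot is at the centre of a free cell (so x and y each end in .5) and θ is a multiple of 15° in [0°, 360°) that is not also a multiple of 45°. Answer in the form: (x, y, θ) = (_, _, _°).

Candidates: 30 free-cell centres × 16 headings = 480 poses. Raycast each; keep the one whose scan matches to 4 dp.
  (5.5, 5.5, 150°): beam 1 = 1.0000 ≠ 1.5529 ✗
  (2.5, 1.5, 165°): beam 1 = 6.7293 ≠ 1.5529 ✗
  (2.5, 6.5, 165°): beam 2 = 1.7321 ≠ 3.0000 ✗
  (1.5, 2.5, 345°): beam 1 = 0.5176 ≠ 1.5529 ✗
  …
  (5.5, 6.5, 195°): r_1=1.5529, r_2=3.0000, r_3=3.6235, r_4=6.3509, r_5=1.9319 — all match ✓
Unique over the lattice → pose = (5.5, 6.5, 195°).

(x, y, θ) = (5.5, 6.5, 195°)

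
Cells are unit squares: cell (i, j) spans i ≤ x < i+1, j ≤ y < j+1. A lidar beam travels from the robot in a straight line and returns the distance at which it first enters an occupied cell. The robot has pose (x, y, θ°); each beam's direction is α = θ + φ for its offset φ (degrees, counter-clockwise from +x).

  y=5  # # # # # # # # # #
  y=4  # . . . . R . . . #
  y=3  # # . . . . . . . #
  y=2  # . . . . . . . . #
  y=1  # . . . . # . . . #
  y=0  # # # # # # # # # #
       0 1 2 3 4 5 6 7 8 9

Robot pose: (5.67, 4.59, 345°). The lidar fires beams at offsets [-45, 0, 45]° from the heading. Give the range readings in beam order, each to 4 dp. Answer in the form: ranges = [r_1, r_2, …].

beam 1: φ=-45°, α=300°
  dir = (cos 300°, sin 300°) = (0.5000, -0.8660); from cell (5,4)
  next x-line at t=0.6600, next y-line at t=0.6813; Δt_x=2.0000, Δt_y=1.1547
    x: enter (6,4) at t=0.6600
    y: enter (6,3) at t=0.6813
    y: enter (6,2) at t=1.8360
    x: enter (7,2) at t=2.6600
    y: enter (7,1) at t=2.9907
    y: enter (7,0) at t=4.1454 ← occupied
  → r_1 = 4.1454
beam 2: φ=0°, α=345°
  dir = (cos 345°, sin 345°) = (0.9659, -0.2588); from cell (5,4)
  next x-line at t=0.3416, next y-line at t=2.2796; Δt_x=1.0353, Δt_y=3.8637
    x: enter (6,4) at t=0.3416
    x: enter (7,4) at t=1.3769
    y: enter (7,3) at t=2.2796
    x: enter (8,3) at t=2.4122
    x: enter (9,3) at t=3.4475 ← occupied
  → r_2 = 3.4475
beam 3: φ=45°, α=30°
  dir = (cos 30°, sin 30°) = (0.8660, 0.5000); from cell (5,4)
  next x-line at t=0.3811, next y-line at t=0.8200; Δt_x=1.1547, Δt_y=2.0000
    x: enter (6,4) at t=0.3811
    y: enter (6,5) at t=0.8200 ← occupied
  → r_3 = 0.8200

ranges = [4.1454, 3.4475, 0.8200]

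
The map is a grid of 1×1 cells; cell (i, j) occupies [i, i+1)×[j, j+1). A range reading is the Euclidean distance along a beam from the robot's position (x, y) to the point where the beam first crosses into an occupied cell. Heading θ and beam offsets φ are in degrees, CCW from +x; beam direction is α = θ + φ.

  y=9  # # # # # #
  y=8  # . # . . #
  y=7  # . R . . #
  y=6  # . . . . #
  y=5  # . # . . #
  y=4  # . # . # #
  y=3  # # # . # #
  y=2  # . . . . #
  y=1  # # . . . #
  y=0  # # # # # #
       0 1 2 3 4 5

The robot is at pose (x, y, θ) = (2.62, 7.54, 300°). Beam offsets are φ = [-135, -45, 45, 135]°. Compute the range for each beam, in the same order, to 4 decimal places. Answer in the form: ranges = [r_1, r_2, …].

beam 1: φ=-135°, α=165°
  cosα=-0.9659 sinα=0.2588 | (2,7) | tMaxX 0.6419 tMaxY 1.7773 | tΔX 1.0353 tΔY 3.8637
    t=0.6419 [x] (1,7)
    t=1.6771 [x] (0,7) — stop
  → r_1 = 1.6771
beam 2: φ=-45°, α=255°
  cosα=-0.2588 sinα=-0.9659 | (2,7) | tMaxX 2.3955 tMaxY 0.5590 | tΔX 3.8637 tΔY 1.0353
    t=0.5590 [y] (2,6)
    t=1.5943 [y] (2,5) — stop
  → r_2 = 1.5943
beam 3: φ=45°, α=345°
  cosα=0.9659 sinα=-0.2588 | (2,7) | tMaxX 0.3934 tMaxY 2.0864 | tΔX 1.0353 tΔY 3.8637
    t=0.3934 [x] (3,7)
    t=1.4287 [x] (4,7)
    t=2.0864 [y] (4,6)
    t=2.4640 [x] (5,6) — stop
  → r_3 = 2.4640
beam 4: φ=135°, α=75°
  cosα=0.2588 sinα=0.9659 | (2,7) | tMaxX 1.4682 tMaxY 0.4762 | tΔX 3.8637 tΔY 1.0353
    t=0.4762 [y] (2,8) — stop
  → r_4 = 0.4762

ranges = [1.6771, 1.5943, 2.4640, 0.4762]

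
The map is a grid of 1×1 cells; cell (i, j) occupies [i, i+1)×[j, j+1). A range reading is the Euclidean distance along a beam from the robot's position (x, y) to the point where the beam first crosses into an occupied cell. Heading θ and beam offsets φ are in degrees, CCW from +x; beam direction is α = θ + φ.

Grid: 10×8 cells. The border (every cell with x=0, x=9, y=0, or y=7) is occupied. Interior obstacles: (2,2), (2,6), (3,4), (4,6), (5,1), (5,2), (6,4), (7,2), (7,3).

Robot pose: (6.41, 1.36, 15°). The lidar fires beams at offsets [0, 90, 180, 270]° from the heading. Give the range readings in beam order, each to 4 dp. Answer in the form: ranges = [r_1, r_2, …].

ranges = [2.6814, 1.5841, 0.4245, 0.3727]

beam 1: φ=0°, α=15°
  direction (0.9659, 0.2588); cell (6,1); t to first gridline: x 0.6108, y 2.4728 (then +1.0353 / +3.8637)
    (7,1) via x @ 0.6108
    (8,1) via x @ 1.6461
    (8,2) via y @ 2.4728
    (9,2) via x @ 2.6814  # hit
  → r_1 = 2.6814
beam 2: φ=90°, α=105°
  direction (-0.2588, 0.9659); cell (6,1); t to first gridline: x 1.5841, y 0.6626 (then +3.8637 / +1.0353)
    (6,2) via y @ 0.6626
    (5,2) via x @ 1.5841  # hit
  → r_2 = 1.5841
beam 3: φ=180°, α=195°
  direction (-0.9659, -0.2588); cell (6,1); t to first gridline: x 0.4245, y 1.3909 (then +1.0353 / +3.8637)
    (5,1) via x @ 0.4245  # hit
  → r_3 = 0.4245
beam 4: φ=270°, α=285°
  direction (0.2588, -0.9659); cell (6,1); t to first gridline: x 2.2796, y 0.3727 (then +3.8637 / +1.0353)
    (6,0) via y @ 0.3727  # hit
  → r_4 = 0.3727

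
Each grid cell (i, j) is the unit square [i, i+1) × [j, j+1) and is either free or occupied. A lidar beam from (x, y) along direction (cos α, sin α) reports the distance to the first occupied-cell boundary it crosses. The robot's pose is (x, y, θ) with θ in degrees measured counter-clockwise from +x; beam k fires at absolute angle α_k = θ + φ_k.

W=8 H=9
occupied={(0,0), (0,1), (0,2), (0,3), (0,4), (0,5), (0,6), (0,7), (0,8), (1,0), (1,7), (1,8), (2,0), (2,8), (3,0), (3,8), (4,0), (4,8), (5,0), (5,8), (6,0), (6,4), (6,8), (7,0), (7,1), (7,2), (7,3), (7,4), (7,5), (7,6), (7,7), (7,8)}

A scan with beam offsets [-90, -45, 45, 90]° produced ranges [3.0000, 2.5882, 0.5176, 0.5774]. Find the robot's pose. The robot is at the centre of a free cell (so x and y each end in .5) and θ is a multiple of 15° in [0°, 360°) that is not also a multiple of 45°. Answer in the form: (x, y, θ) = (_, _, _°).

(x, y, θ) = (4.5, 7.5, 30°)

Enumerate (i+0.5, j+0.5, θ) over the 40 free cells and 16 admissible headings. For each, cast all 4 beams and compare to the given ranges.
  (2.5, 2.5, 165°): beam 1 = 5.6940 ≠ 3.0000 ✗
  (4.5, 4.5, 75°): beam 1 = 1.5529 ≠ 3.0000 ✗
  (5.5, 3.5, 210°): beam 1 = 5.1962 ≠ 3.0000 ✗
  (1.5, 1.5, 300°): beam 1 = 0.5774 ≠ 3.0000 ✗
  …
  (4.5, 7.5, 30°): r_1=3.0000, r_2=2.5882, r_3=0.5176, r_4=0.5774 — all match ✓
Only this pose fits every beam.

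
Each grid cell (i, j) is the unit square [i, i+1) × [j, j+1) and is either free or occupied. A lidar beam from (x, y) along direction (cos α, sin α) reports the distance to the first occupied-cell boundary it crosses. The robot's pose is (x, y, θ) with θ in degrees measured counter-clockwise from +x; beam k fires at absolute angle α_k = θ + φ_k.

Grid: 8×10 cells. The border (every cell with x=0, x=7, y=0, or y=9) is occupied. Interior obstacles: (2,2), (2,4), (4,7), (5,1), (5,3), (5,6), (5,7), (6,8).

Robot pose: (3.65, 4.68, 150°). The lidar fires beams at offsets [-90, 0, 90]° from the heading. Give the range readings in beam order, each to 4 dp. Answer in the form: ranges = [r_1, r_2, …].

ranges = [2.6789, 3.0600, 1.9399]

beam 1: φ=-90°, α=60°
  direction (0.5000, 0.8660); cell (3,4); t to first gridline: x 0.7000, y 0.3695 (then +2.0000 / +1.1547)
    (3,5) via y @ 0.3695
    (4,5) via x @ 0.7000
    (4,6) via y @ 1.5242
    (4,7) via y @ 2.6789  # hit
  → r_1 = 2.6789
beam 2: φ=0°, α=150°
  direction (-0.8660, 0.5000); cell (3,4); t to first gridline: x 0.7506, y 0.6400 (then +1.1547 / +2.0000)
    (3,5) via y @ 0.6400
    (2,5) via x @ 0.7506
    (1,5) via x @ 1.9053
    (1,6) via y @ 2.6400
    (0,6) via x @ 3.0600  # hit
  → r_2 = 3.0600
beam 3: φ=90°, α=240°
  direction (-0.5000, -0.8660); cell (3,4); t to first gridline: x 1.3000, y 0.7852 (then +2.0000 / +1.1547)
    (3,3) via y @ 0.7852
    (2,3) via x @ 1.3000
    (2,2) via y @ 1.9399  # hit
  → r_3 = 1.9399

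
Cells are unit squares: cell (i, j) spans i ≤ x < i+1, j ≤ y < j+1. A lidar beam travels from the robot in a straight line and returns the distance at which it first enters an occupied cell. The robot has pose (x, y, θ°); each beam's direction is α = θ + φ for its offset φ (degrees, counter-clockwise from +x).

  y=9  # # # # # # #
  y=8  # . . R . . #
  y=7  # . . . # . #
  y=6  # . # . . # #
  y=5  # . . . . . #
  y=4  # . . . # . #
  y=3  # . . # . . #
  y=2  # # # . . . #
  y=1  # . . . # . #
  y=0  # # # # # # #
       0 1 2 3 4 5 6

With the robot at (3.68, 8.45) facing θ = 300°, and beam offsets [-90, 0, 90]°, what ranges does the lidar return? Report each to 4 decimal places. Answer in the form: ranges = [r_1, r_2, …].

beam 1: φ=-90°, α=210°
  direction (-0.8660, -0.5000); cell (3,8); t to first gridline: x 0.7852, y 0.9000 (then +1.1547 / +2.0000)
    (2,8) via x @ 0.7852
    (2,7) via y @ 0.9000
    (1,7) via x @ 1.9399
    (1,6) via y @ 2.9000
    (0,6) via x @ 3.0946  # hit
  → r_1 = 3.0946
beam 2: φ=0°, α=300°
  direction (0.5000, -0.8660); cell (3,8); t to first gridline: x 0.6400, y 0.5196 (then +2.0000 / +1.1547)
    (3,7) via y @ 0.5196
    (4,7) via x @ 0.6400  # hit
  → r_2 = 0.6400
beam 3: φ=90°, α=30°
  direction (0.8660, 0.5000); cell (3,8); t to first gridline: x 0.3695, y 1.1000 (then +1.1547 / +2.0000)
    (4,8) via x @ 0.3695
    (4,9) via y @ 1.1000  # hit
  → r_3 = 1.1000

ranges = [3.0946, 0.6400, 1.1000]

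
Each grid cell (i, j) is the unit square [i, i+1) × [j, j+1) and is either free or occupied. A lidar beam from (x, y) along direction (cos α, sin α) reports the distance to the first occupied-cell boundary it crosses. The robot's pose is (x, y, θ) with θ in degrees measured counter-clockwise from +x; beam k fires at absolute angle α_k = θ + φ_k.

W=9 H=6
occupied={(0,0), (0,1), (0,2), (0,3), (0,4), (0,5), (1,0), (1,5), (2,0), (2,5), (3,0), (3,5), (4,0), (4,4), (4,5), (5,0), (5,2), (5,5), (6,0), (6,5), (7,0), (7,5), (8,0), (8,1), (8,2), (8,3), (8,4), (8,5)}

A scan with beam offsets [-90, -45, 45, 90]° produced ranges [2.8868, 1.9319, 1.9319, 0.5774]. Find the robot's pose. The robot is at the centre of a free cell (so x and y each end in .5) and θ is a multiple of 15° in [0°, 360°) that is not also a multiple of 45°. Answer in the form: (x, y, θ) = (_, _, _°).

(x, y, θ) = (7.5, 3.5, 240°)

Candidates: 26 free-cell centres × 16 headings = 416 poses. Raycast each; keep the one whose scan matches to 4 dp.
  (2.5, 4.5, 75°): beam 1 = 1.5529 ≠ 2.8868 ✗
  (5.5, 1.5, 30°): beam 1 = 0.5774 ≠ 2.8868 ✗
  (6.5, 4.5, 60°): beam 1 = 1.7321 ≠ 2.8868 ✗
  (5.5, 4.5, 150°): beam 1 = 0.5774 ≠ 2.8868 ✗
  (7.5, 3.5, 120°): beam 1 = 0.5774 ≠ 2.8868 ✗
  …
  (7.5, 3.5, 240°): r_1=2.8868, r_2=1.9319, r_3=1.9319, r_4=0.5774 — all match ✓
Only this pose fits every beam.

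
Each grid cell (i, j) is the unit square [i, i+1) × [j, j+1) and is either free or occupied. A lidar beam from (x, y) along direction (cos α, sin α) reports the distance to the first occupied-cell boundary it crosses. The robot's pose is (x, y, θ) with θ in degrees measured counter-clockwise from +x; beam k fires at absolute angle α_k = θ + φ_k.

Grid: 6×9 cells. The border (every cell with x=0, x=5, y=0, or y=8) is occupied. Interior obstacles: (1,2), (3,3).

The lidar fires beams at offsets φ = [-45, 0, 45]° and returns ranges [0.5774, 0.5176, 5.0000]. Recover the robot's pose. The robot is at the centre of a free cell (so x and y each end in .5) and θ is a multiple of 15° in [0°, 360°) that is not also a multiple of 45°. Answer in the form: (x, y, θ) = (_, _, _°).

Enumerate (i+0.5, j+0.5, θ) over the 26 free cells and 16 admissible headings. For each, cast all 3 beams and compare to the given ranges.
  (1.5, 1.5, 60°): beam 1 = 3.6235 ≠ 0.5774 ✗
  (2.5, 5.5, 150°): beam 1 = 2.5882 ≠ 0.5774 ✗
  (1.5, 4.5, 120°): beam 1 = 3.6235 ≠ 0.5774 ✗
  (1.5, 6.5, 30°): beam 1 = 3.6235 ≠ 0.5774 ✗
  …
  (2.5, 3.5, 15°): r_1=0.5774, r_2=0.5176, r_3=5.0000 — all match ✓
No second candidate reproduces the full scan.

(x, y, θ) = (2.5, 3.5, 15°)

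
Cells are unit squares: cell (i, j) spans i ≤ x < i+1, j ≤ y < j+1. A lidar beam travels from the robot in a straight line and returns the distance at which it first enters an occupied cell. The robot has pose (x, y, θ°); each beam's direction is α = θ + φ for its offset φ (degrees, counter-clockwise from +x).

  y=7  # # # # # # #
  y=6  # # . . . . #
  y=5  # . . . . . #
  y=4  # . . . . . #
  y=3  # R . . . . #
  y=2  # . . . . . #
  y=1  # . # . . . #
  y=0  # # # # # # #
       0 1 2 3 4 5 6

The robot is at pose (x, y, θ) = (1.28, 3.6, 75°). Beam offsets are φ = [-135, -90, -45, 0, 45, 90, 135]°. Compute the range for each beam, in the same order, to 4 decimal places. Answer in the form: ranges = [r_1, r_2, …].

beam 1: φ=-135°, α=300°
  cosα=0.5000 sinα=-0.8660 | (1,3) | tMaxX 1.4400 tMaxY 0.6928 | tΔX 2.0000 tΔY 1.1547
    t=0.6928 [y] (1,2)
    t=1.4400 [x] (2,2)
    t=1.8475 [y] (2,1) — stop
  → r_1 = 1.8475
beam 2: φ=-90°, α=345°
  cosα=0.9659 sinα=-0.2588 | (1,3) | tMaxX 0.7454 tMaxY 2.3182 | tΔX 1.0353 tΔY 3.8637
    t=0.7454 [x] (2,3)
    t=1.7807 [x] (3,3)
    t=2.3182 [y] (3,2)
    t=2.8160 [x] (4,2)
    t=3.8512 [x] (5,2)
    t=4.8865 [x] (6,2) — stop
  → r_2 = 4.8865
beam 3: φ=-45°, α=30°
  cosα=0.8660 sinα=0.5000 | (1,3) | tMaxX 0.8314 tMaxY 0.8000 | tΔX 1.1547 tΔY 2.0000
    t=0.8000 [y] (1,4)
    t=0.8314 [x] (2,4)
    t=1.9861 [x] (3,4)
    t=2.8000 [y] (3,5)
    t=3.1408 [x] (4,5)
    t=4.2955 [x] (5,5)
    t=4.8000 [y] (5,6)
    t=5.4502 [x] (6,6) — stop
  → r_3 = 5.4502
beam 4: φ=0°, α=75°
  cosα=0.2588 sinα=0.9659 | (1,3) | tMaxX 2.7819 tMaxY 0.4141 | tΔX 3.8637 tΔY 1.0353
    t=0.4141 [y] (1,4)
    t=1.4494 [y] (1,5)
    t=2.4847 [y] (1,6) — stop
  → r_4 = 2.4847
beam 5: φ=45°, α=120°
  cosα=-0.5000 sinα=0.8660 | (1,3) | tMaxX 0.5600 tMaxY 0.4619 | tΔX 2.0000 tΔY 1.1547
    t=0.4619 [y] (1,4)
    t=0.5600 [x] (0,4) — stop
  → r_5 = 0.5600
beam 6: φ=90°, α=165°
  cosα=-0.9659 sinα=0.2588 | (1,3) | tMaxX 0.2899 tMaxY 1.5455 | tΔX 1.0353 tΔY 3.8637
    t=0.2899 [x] (0,3) — stop
  → r_6 = 0.2899
beam 7: φ=135°, α=210°
  cosα=-0.8660 sinα=-0.5000 | (1,3) | tMaxX 0.3233 tMaxY 1.2000 | tΔX 1.1547 tΔY 2.0000
    t=0.3233 [x] (0,3) — stop
  → r_7 = 0.3233

ranges = [1.8475, 4.8865, 5.4502, 2.4847, 0.5600, 0.2899, 0.3233]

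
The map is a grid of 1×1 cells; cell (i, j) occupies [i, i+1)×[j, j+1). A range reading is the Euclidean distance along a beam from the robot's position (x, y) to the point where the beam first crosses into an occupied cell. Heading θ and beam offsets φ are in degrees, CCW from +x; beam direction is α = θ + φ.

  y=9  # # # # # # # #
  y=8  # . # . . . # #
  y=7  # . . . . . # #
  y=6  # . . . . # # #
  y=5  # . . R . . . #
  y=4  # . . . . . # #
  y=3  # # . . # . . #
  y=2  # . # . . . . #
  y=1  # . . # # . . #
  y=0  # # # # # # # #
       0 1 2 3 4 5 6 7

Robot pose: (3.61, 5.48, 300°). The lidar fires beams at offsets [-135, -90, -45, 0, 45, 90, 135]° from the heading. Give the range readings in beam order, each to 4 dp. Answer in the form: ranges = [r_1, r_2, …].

beam 1: φ=-135°, α=165°
  dir = (cos 165°, sin 165°) = (-0.9659, 0.2588); from cell (3,5)
  next x-line at t=0.6315, next y-line at t=2.0091; Δt_x=1.0353, Δt_y=3.8637
    x: enter (2,5) at t=0.6315
    x: enter (1,5) at t=1.6668
    y: enter (1,6) at t=2.0091
    x: enter (0,6) at t=2.7021 ← occupied
  → r_1 = 2.7021
beam 2: φ=-90°, α=210°
  dir = (cos 210°, sin 210°) = (-0.8660, -0.5000); from cell (3,5)
  next x-line at t=0.7044, next y-line at t=0.9600; Δt_x=1.1547, Δt_y=2.0000
    x: enter (2,5) at t=0.7044
    y: enter (2,4) at t=0.9600
    x: enter (1,4) at t=1.8591
    y: enter (1,3) at t=2.9600 ← occupied
  → r_2 = 2.9600
beam 3: φ=-45°, α=255°
  dir = (cos 255°, sin 255°) = (-0.2588, -0.9659); from cell (3,5)
  next x-line at t=2.3569, next y-line at t=0.4969; Δt_x=3.8637, Δt_y=1.0353
    y: enter (3,4) at t=0.4969
    y: enter (3,3) at t=1.5322
    x: enter (2,3) at t=2.3569
    y: enter (2,2) at t=2.5675 ← occupied
  → r_3 = 2.5675
beam 4: φ=0°, α=300°
  dir = (cos 300°, sin 300°) = (0.5000, -0.8660); from cell (3,5)
  next x-line at t=0.7800, next y-line at t=0.5543; Δt_x=2.0000, Δt_y=1.1547
    y: enter (3,4) at t=0.5543
    x: enter (4,4) at t=0.7800
    y: enter (4,3) at t=1.7090 ← occupied
  → r_4 = 1.7090
beam 5: φ=45°, α=345°
  dir = (cos 345°, sin 345°) = (0.9659, -0.2588); from cell (3,5)
  next x-line at t=0.4038, next y-line at t=1.8546; Δt_x=1.0353, Δt_y=3.8637
    x: enter (4,5) at t=0.4038
    x: enter (5,5) at t=1.4390
    y: enter (5,4) at t=1.8546
    x: enter (6,4) at t=2.4743 ← occupied
  → r_5 = 2.4743
beam 6: φ=90°, α=30°
  dir = (cos 30°, sin 30°) = (0.8660, 0.5000); from cell (3,5)
  next x-line at t=0.4503, next y-line at t=1.0400; Δt_x=1.1547, Δt_y=2.0000
    x: enter (4,5) at t=0.4503
    y: enter (4,6) at t=1.0400
    x: enter (5,6) at t=1.6050 ← occupied
  → r_6 = 1.6050
beam 7: φ=135°, α=75°
  dir = (cos 75°, sin 75°) = (0.2588, 0.9659); from cell (3,5)
  next x-line at t=1.5068, next y-line at t=0.5383; Δt_x=3.8637, Δt_y=1.0353
    y: enter (3,6) at t=0.5383
    x: enter (4,6) at t=1.5068
    y: enter (4,7) at t=1.5736
    y: enter (4,8) at t=2.6089
    y: enter (4,9) at t=3.6442 ← occupied
  → r_7 = 3.6442

ranges = [2.7021, 2.9600, 2.5675, 1.7090, 2.4743, 1.6050, 3.6442]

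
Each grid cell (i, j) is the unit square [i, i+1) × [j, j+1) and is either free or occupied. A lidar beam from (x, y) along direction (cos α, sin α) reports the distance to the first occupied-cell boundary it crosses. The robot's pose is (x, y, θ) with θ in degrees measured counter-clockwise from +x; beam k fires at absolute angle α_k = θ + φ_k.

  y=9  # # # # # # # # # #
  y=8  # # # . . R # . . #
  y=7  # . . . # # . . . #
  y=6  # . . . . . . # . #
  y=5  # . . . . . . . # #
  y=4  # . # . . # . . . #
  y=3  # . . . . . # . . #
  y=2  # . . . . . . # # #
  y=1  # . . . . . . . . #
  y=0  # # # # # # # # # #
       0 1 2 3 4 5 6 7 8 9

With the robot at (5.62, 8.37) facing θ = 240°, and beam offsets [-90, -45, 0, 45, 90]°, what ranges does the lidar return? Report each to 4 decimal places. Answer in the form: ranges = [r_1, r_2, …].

beam 1: φ=-90°, α=150°
  d=(-0.8660,0.5000)  start (5,8)  tX=0.7159 tY=1.2600  stride 1/|dx|=1.1547 1/|dy|=2.0000
    cross x-line → (4,8), t=0.7159
    cross y-line → (4,9), t=1.2600 (wall)
  → r_1 = 1.2600
beam 2: φ=-45°, α=195°
  d=(-0.9659,-0.2588)  start (5,8)  tX=0.6419 tY=1.4296  stride 1/|dx|=1.0353 1/|dy|=3.8637
    cross x-line → (4,8), t=0.6419
    cross y-line → (4,7), t=1.4296 (wall)
  → r_2 = 1.4296
beam 3: φ=0°, α=240°
  d=(-0.5000,-0.8660)  start (5,8)  tX=1.2400 tY=0.4272  stride 1/|dx|=2.0000 1/|dy|=1.1547
    cross y-line → (5,7), t=0.4272 (wall)
  → r_3 = 0.4272
beam 4: φ=45°, α=285°
  d=(0.2588,-0.9659)  start (5,8)  tX=1.4682 tY=0.3831  stride 1/|dx|=3.8637 1/|dy|=1.0353
    cross y-line → (5,7), t=0.3831 (wall)
  → r_4 = 0.3831
beam 5: φ=90°, α=330°
  d=(0.8660,-0.5000)  start (5,8)  tX=0.4388 tY=0.7400  stride 1/|dx|=1.1547 1/|dy|=2.0000
    cross x-line → (6,8), t=0.4388 (wall)
  → r_5 = 0.4388

ranges = [1.2600, 1.4296, 0.4272, 0.3831, 0.4388]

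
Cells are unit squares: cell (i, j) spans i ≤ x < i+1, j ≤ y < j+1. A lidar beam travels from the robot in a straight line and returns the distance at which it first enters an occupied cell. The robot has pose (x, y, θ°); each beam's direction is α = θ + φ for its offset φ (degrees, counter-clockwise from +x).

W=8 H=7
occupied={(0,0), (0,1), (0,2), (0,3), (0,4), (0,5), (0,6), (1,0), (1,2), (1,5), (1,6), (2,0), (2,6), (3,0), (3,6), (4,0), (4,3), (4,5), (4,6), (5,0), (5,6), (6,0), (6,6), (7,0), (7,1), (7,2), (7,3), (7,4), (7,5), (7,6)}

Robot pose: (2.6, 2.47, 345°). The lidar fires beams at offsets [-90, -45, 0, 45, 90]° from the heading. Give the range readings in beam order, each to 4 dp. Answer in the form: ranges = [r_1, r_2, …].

beam 1: φ=-90°, α=255°
  d=(-0.2588,-0.9659)  start (2,2)  tX=2.3182 tY=0.4866  stride 1/|dx|=3.8637 1/|dy|=1.0353
    cross y-line → (2,1), t=0.4866
    cross y-line → (2,0), t=1.5219 (wall)
  → r_1 = 1.5219
beam 2: φ=-45°, α=300°
  d=(0.5000,-0.8660)  start (2,2)  tX=0.8000 tY=0.5427  stride 1/|dx|=2.0000 1/|dy|=1.1547
    cross y-line → (2,1), t=0.5427
    cross x-line → (3,1), t=0.8000
    cross y-line → (3,0), t=1.6974 (wall)
  → r_2 = 1.6974
beam 3: φ=0°, α=345°
  d=(0.9659,-0.2588)  start (2,2)  tX=0.4141 tY=1.8159  stride 1/|dx|=1.0353 1/|dy|=3.8637
    cross x-line → (3,2), t=0.4141
    cross x-line → (4,2), t=1.4494
    cross y-line → (4,1), t=1.8159
    cross x-line → (5,1), t=2.4847
    cross x-line → (6,1), t=3.5199
    cross x-line → (7,1), t=4.5552 (wall)
  → r_3 = 4.5552
beam 4: φ=45°, α=30°
  d=(0.8660,0.5000)  start (2,2)  tX=0.4619 tY=1.0600  stride 1/|dx|=1.1547 1/|dy|=2.0000
    cross x-line → (3,2), t=0.4619
    cross y-line → (3,3), t=1.0600
    cross x-line → (4,3), t=1.6166 (wall)
  → r_4 = 1.6166
beam 5: φ=90°, α=75°
  d=(0.2588,0.9659)  start (2,2)  tX=1.5455 tY=0.5487  stride 1/|dx|=3.8637 1/|dy|=1.0353
    cross y-line → (2,3), t=0.5487
    cross x-line → (3,3), t=1.5455
    cross y-line → (3,4), t=1.5840
    cross y-line → (3,5), t=2.6192
    cross y-line → (3,6), t=3.6545 (wall)
  → r_5 = 3.6545

ranges = [1.5219, 1.6974, 4.5552, 1.6166, 3.6545]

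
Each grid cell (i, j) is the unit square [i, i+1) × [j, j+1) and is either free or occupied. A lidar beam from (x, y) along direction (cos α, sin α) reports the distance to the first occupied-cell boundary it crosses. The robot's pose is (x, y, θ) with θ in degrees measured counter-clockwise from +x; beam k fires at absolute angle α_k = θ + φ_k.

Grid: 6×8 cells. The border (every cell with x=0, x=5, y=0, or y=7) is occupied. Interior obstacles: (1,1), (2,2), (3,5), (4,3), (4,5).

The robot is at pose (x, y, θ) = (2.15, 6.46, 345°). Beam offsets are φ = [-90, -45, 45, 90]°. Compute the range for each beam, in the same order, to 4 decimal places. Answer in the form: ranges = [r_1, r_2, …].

beam 1: φ=-90°, α=255°
  direction (-0.2588, -0.9659); cell (2,6); t to first gridline: x 0.5796, y 0.4762 (then +3.8637 / +1.0353)
    (2,5) via y @ 0.4762
    (1,5) via x @ 0.5796
    (1,4) via y @ 1.5115
    (1,3) via y @ 2.5468
    (1,2) via y @ 3.5821
    (0,2) via x @ 4.4433  # hit
  → r_1 = 4.4433
beam 2: φ=-45°, α=300°
  direction (0.5000, -0.8660); cell (2,6); t to first gridline: x 1.7000, y 0.5312 (then +2.0000 / +1.1547)
    (2,5) via y @ 0.5312
    (2,4) via y @ 1.6859
    (3,4) via x @ 1.7000
    (3,3) via y @ 2.8406
    (4,3) via x @ 3.7000  # hit
  → r_2 = 3.7000
beam 3: φ=45°, α=30°
  direction (0.8660, 0.5000); cell (2,6); t to first gridline: x 0.9815, y 1.0800 (then +1.1547 / +2.0000)
    (3,6) via x @ 0.9815
    (3,7) via y @ 1.0800  # hit
  → r_3 = 1.0800
beam 4: φ=90°, α=75°
  direction (0.2588, 0.9659); cell (2,6); t to first gridline: x 3.2841, y 0.5590 (then +3.8637 / +1.0353)
    (2,7) via y @ 0.5590  # hit
  → r_4 = 0.5590

ranges = [4.4433, 3.7000, 1.0800, 0.5590]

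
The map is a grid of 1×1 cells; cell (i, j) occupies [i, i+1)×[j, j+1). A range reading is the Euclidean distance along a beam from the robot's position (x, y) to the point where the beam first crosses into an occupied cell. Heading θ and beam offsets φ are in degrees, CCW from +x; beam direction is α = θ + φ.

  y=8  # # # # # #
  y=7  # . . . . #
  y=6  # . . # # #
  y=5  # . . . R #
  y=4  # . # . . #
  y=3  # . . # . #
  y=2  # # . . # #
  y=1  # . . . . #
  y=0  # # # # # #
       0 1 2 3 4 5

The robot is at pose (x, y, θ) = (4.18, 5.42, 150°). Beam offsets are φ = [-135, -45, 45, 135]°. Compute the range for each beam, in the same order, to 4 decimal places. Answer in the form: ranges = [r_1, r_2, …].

beam 1: φ=-135°, α=15°
  cosα=0.9659 sinα=0.2588 | (4,5) | tMaxX 0.8489 tMaxY 2.2409 | tΔX 1.0353 tΔY 3.8637
    t=0.8489 [x] (5,5) — stop
  → r_1 = 0.8489
beam 2: φ=-45°, α=105°
  cosα=-0.2588 sinα=0.9659 | (4,5) | tMaxX 0.6955 tMaxY 0.6005 | tΔX 3.8637 tΔY 1.0353
    t=0.6005 [y] (4,6) — stop
  → r_2 = 0.6005
beam 3: φ=45°, α=195°
  cosα=-0.9659 sinα=-0.2588 | (4,5) | tMaxX 0.1863 tMaxY 1.6228 | tΔX 1.0353 tΔY 3.8637
    t=0.1863 [x] (3,5)
    t=1.2216 [x] (2,5)
    t=1.6228 [y] (2,4) — stop
  → r_3 = 1.6228
beam 4: φ=135°, α=285°
  cosα=0.2588 sinα=-0.9659 | (4,5) | tMaxX 3.1682 tMaxY 0.4348 | tΔX 3.8637 tΔY 1.0353
    t=0.4348 [y] (4,4)
    t=1.4701 [y] (4,3)
    t=2.5054 [y] (4,2) — stop
  → r_4 = 2.5054

ranges = [0.8489, 0.6005, 1.6228, 2.5054]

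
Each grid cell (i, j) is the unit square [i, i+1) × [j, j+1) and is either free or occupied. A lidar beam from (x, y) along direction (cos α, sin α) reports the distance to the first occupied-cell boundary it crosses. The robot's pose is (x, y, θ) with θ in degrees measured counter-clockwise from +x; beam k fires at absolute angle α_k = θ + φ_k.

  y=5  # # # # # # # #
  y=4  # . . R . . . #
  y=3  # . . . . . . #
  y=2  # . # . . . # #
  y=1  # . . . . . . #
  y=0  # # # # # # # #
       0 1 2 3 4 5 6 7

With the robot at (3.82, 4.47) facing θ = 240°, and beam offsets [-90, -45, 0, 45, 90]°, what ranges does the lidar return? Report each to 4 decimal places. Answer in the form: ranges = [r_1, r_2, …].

ranges = [1.0600, 2.9195, 1.6974, 3.5924, 2.9400]

beam 1: φ=-90°, α=150°
  d=(-0.8660,0.5000)  start (3,4)  tX=0.9469 tY=1.0600  stride 1/|dx|=1.1547 1/|dy|=2.0000
    cross x-line → (2,4), t=0.9469
    cross y-line → (2,5), t=1.0600 (wall)
  → r_1 = 1.0600
beam 2: φ=-45°, α=195°
  d=(-0.9659,-0.2588)  start (3,4)  tX=0.8489 tY=1.8159  stride 1/|dx|=1.0353 1/|dy|=3.8637
    cross x-line → (2,4), t=0.8489
    cross y-line → (2,3), t=1.8159
    cross x-line → (1,3), t=1.8842
    cross x-line → (0,3), t=2.9195 (wall)
  → r_2 = 2.9195
beam 3: φ=0°, α=240°
  d=(-0.5000,-0.8660)  start (3,4)  tX=1.6400 tY=0.5427  stride 1/|dx|=2.0000 1/|dy|=1.1547
    cross y-line → (3,3), t=0.5427
    cross x-line → (2,3), t=1.6400
    cross y-line → (2,2), t=1.6974 (wall)
  → r_3 = 1.6974
beam 4: φ=45°, α=285°
  d=(0.2588,-0.9659)  start (3,4)  tX=0.6955 tY=0.4866  stride 1/|dx|=3.8637 1/|dy|=1.0353
    cross y-line → (3,3), t=0.4866
    cross x-line → (4,3), t=0.6955
    cross y-line → (4,2), t=1.5219
    cross y-line → (4,1), t=2.5571
    cross y-line → (4,0), t=3.5924 (wall)
  → r_4 = 3.5924
beam 5: φ=90°, α=330°
  d=(0.8660,-0.5000)  start (3,4)  tX=0.2078 tY=0.9400  stride 1/|dx|=1.1547 1/|dy|=2.0000
    cross x-line → (4,4), t=0.2078
    cross y-line → (4,3), t=0.9400
    cross x-line → (5,3), t=1.3625
    cross x-line → (6,3), t=2.5172
    cross y-line → (6,2), t=2.9400 (wall)
  → r_5 = 2.9400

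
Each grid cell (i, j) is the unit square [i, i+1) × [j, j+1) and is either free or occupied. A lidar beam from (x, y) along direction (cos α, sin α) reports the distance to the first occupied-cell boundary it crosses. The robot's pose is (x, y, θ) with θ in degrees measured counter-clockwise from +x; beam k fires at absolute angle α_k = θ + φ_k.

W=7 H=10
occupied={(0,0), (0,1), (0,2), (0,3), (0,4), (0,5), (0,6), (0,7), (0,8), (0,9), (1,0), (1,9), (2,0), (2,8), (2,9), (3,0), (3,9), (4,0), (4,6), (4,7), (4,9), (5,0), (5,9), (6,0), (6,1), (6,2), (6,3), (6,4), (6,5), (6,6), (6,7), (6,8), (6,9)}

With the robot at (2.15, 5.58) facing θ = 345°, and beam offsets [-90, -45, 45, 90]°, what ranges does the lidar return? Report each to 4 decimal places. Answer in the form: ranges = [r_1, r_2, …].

beam 1: φ=-90°, α=255°
  d=(-0.2588,-0.9659)  start (2,5)  tX=0.5796 tY=0.6005  stride 1/|dx|=3.8637 1/|dy|=1.0353
    cross x-line → (1,5), t=0.5796
    cross y-line → (1,4), t=0.6005
    cross y-line → (1,3), t=1.6357
    cross y-line → (1,2), t=2.6710
    cross y-line → (1,1), t=3.7063
    cross x-line → (0,1), t=4.4433 (wall)
  → r_1 = 4.4433
beam 2: φ=-45°, α=300°
  d=(0.5000,-0.8660)  start (2,5)  tX=1.7000 tY=0.6697  stride 1/|dx|=2.0000 1/|dy|=1.1547
    cross y-line → (2,4), t=0.6697
    cross x-line → (3,4), t=1.7000
    cross y-line → (3,3), t=1.8244
    cross y-line → (3,2), t=2.9791
    cross x-line → (4,2), t=3.7000
    cross y-line → (4,1), t=4.1338
    cross y-line → (4,0), t=5.2885 (wall)
  → r_2 = 5.2885
beam 3: φ=45°, α=30°
  d=(0.8660,0.5000)  start (2,5)  tX=0.9815 tY=0.8400  stride 1/|dx|=1.1547 1/|dy|=2.0000
    cross y-line → (2,6), t=0.8400
    cross x-line → (3,6), t=0.9815
    cross x-line → (4,6), t=2.1362 (wall)
  → r_3 = 2.1362
beam 4: φ=90°, α=75°
  d=(0.2588,0.9659)  start (2,5)  tX=3.2841 tY=0.4348  stride 1/|dx|=3.8637 1/|dy|=1.0353
    cross y-line → (2,6), t=0.4348
    cross y-line → (2,7), t=1.4701
    cross y-line → (2,8), t=2.5054 (wall)
  → r_4 = 2.5054

ranges = [4.4433, 5.2885, 2.1362, 2.5054]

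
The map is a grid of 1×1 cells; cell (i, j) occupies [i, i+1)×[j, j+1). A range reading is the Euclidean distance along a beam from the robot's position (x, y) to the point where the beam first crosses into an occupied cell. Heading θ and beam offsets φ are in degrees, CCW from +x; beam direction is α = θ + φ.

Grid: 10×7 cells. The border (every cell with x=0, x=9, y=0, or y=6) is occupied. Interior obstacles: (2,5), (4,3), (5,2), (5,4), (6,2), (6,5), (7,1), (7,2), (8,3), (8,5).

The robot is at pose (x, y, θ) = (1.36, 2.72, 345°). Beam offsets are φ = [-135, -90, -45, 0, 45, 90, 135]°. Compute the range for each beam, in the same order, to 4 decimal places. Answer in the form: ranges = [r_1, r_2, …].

beam 1: φ=-135°, α=210°
  cosα=-0.8660 sinα=-0.5000 | (1,2) | tMaxX 0.4157 tMaxY 1.4400 | tΔX 1.1547 tΔY 2.0000
    t=0.4157 [x] (0,2) — stop
  → r_1 = 0.4157
beam 2: φ=-90°, α=255°
  cosα=-0.2588 sinα=-0.9659 | (1,2) | tMaxX 1.3909 tMaxY 0.7454 | tΔX 3.8637 tΔY 1.0353
    t=0.7454 [y] (1,1)
    t=1.3909 [x] (0,1) — stop
  → r_2 = 1.3909
beam 3: φ=-45°, α=300°
  cosα=0.5000 sinα=-0.8660 | (1,2) | tMaxX 1.2800 tMaxY 0.8314 | tΔX 2.0000 tΔY 1.1547
    t=0.8314 [y] (1,1)
    t=1.2800 [x] (2,1)
    t=1.9861 [y] (2,0) — stop
  → r_3 = 1.9861
beam 4: φ=0°, α=345°
  cosα=0.9659 sinα=-0.2588 | (1,2) | tMaxX 0.6626 tMaxY 2.7819 | tΔX 1.0353 tΔY 3.8637
    t=0.6626 [x] (2,2)
    t=1.6979 [x] (3,2)
    t=2.7331 [x] (4,2)
    t=2.7819 [y] (4,1)
    t=3.7684 [x] (5,1)
    t=4.8037 [x] (6,1)
    t=5.8390 [x] (7,1) — stop
  → r_4 = 5.8390
beam 5: φ=45°, α=30°
  cosα=0.8660 sinα=0.5000 | (1,2) | tMaxX 0.7390 tMaxY 0.5600 | tΔX 1.1547 tΔY 2.0000
    t=0.5600 [y] (1,3)
    t=0.7390 [x] (2,3)
    t=1.8937 [x] (3,3)
    t=2.5600 [y] (3,4)
    t=3.0484 [x] (4,4)
    t=4.2031 [x] (5,4) — stop
  → r_5 = 4.2031
beam 6: φ=90°, α=75°
  cosα=0.2588 sinα=0.9659 | (1,2) | tMaxX 2.4728 tMaxY 0.2899 | tΔX 3.8637 tΔY 1.0353
    t=0.2899 [y] (1,3)
    t=1.3252 [y] (1,4)
    t=2.3604 [y] (1,5)
    t=2.4728 [x] (2,5) — stop
  → r_6 = 2.4728
beam 7: φ=135°, α=120°
  cosα=-0.5000 sinα=0.8660 | (1,2) | tMaxX 0.7200 tMaxY 0.3233 | tΔX 2.0000 tΔY 1.1547
    t=0.3233 [y] (1,3)
    t=0.7200 [x] (0,3) — stop
  → r_7 = 0.7200

ranges = [0.4157, 1.3909, 1.9861, 5.8390, 4.2031, 2.4728, 0.7200]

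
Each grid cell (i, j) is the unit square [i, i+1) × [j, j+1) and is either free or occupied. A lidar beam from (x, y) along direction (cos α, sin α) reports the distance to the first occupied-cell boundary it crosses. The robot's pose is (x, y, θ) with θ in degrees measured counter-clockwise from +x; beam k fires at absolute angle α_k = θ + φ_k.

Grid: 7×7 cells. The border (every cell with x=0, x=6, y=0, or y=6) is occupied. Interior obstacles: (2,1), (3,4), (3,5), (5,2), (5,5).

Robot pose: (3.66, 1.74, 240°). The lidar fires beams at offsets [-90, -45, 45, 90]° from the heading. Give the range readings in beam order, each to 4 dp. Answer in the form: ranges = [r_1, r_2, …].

beam 1: φ=-90°, α=150°
  direction (-0.8660, 0.5000); cell (3,1); t to first gridline: x 0.7621, y 0.5200 (then +1.1547 / +2.0000)
    (3,2) via y @ 0.5200
    (2,2) via x @ 0.7621
    (1,2) via x @ 1.9168
    (1,3) via y @ 2.5200
    (0,3) via x @ 3.0715  # hit
  → r_1 = 3.0715
beam 2: φ=-45°, α=195°
  direction (-0.9659, -0.2588); cell (3,1); t to first gridline: x 0.6833, y 2.8591 (then +1.0353 / +3.8637)
    (2,1) via x @ 0.6833  # hit
  → r_2 = 0.6833
beam 3: φ=45°, α=285°
  direction (0.2588, -0.9659); cell (3,1); t to first gridline: x 1.3137, y 0.7661 (then +3.8637 / +1.0353)
    (3,0) via y @ 0.7661  # hit
  → r_3 = 0.7661
beam 4: φ=90°, α=330°
  direction (0.8660, -0.5000); cell (3,1); t to first gridline: x 0.3926, y 1.4800 (then +1.1547 / +2.0000)
    (4,1) via x @ 0.3926
    (4,0) via y @ 1.4800  # hit
  → r_4 = 1.4800

ranges = [3.0715, 0.6833, 0.7661, 1.4800]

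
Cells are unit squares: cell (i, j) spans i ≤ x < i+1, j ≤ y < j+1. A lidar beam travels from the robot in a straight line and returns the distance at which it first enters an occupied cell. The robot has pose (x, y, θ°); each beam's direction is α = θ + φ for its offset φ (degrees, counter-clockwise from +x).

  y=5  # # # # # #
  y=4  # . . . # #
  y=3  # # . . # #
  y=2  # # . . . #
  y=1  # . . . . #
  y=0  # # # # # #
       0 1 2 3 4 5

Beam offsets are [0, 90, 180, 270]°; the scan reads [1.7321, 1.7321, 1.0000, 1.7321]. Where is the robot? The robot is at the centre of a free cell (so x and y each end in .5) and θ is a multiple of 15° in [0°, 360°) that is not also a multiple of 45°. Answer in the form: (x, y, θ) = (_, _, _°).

(x, y, θ) = (3.5, 2.5, 240°)

Enumerate (i+0.5, j+0.5, θ) over the 12 free cells and 16 admissible headings. For each, cast all 4 beams and compare to the given ranges.
  (3.5, 3.5, 240°): beam 1 = 2.8868 ≠ 1.7321 ✗
  (3.5, 1.5, 345°): beam 1 = 1.5529 ≠ 1.7321 ✗
  (1.5, 4.5, 285°): beam 1 = 0.5176 ≠ 1.7321 ✗
  (3.5, 1.5, 285°): beam 1 = 0.5176 ≠ 1.7321 ✗
  …
  (3.5, 2.5, 240°): r_1=1.7321, r_2=1.7321, r_3=1.0000, r_4=1.7321 — all match ✓
Unique over the lattice → pose = (3.5, 2.5, 240°).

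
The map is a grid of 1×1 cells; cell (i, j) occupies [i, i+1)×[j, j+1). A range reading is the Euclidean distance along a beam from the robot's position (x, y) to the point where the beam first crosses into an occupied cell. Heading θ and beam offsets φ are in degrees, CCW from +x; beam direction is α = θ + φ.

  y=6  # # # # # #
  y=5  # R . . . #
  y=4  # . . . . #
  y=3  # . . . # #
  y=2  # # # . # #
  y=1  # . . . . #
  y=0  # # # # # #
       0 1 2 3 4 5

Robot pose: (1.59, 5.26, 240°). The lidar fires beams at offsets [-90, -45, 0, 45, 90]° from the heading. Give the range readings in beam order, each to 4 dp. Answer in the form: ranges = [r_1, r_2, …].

ranges = [0.6813, 0.6108, 1.1800, 2.3397, 2.7828]

beam 1: φ=-90°, α=150°
  direction (-0.8660, 0.5000); cell (1,5); t to first gridline: x 0.6813, y 1.4800 (then +1.1547 / +2.0000)
    (0,5) via x @ 0.6813  # hit
  → r_1 = 0.6813
beam 2: φ=-45°, α=195°
  direction (-0.9659, -0.2588); cell (1,5); t to first gridline: x 0.6108, y 1.0046 (then +1.0353 / +3.8637)
    (0,5) via x @ 0.6108  # hit
  → r_2 = 0.6108
beam 3: φ=0°, α=240°
  direction (-0.5000, -0.8660); cell (1,5); t to first gridline: x 1.1800, y 0.3002 (then +2.0000 / +1.1547)
    (1,4) via y @ 0.3002
    (0,4) via x @ 1.1800  # hit
  → r_3 = 1.1800
beam 4: φ=45°, α=285°
  direction (0.2588, -0.9659); cell (1,5); t to first gridline: x 1.5841, y 0.2692 (then +3.8637 / +1.0353)
    (1,4) via y @ 0.2692
    (1,3) via y @ 1.3044
    (2,3) via x @ 1.5841
    (2,2) via y @ 2.3397  # hit
  → r_4 = 2.3397
beam 5: φ=90°, α=330°
  direction (0.8660, -0.5000); cell (1,5); t to first gridline: x 0.4734, y 0.5200 (then +1.1547 / +2.0000)
    (2,5) via x @ 0.4734
    (2,4) via y @ 0.5200
    (3,4) via x @ 1.6281
    (3,3) via y @ 2.5200
    (4,3) via x @ 2.7828  # hit
  → r_5 = 2.7828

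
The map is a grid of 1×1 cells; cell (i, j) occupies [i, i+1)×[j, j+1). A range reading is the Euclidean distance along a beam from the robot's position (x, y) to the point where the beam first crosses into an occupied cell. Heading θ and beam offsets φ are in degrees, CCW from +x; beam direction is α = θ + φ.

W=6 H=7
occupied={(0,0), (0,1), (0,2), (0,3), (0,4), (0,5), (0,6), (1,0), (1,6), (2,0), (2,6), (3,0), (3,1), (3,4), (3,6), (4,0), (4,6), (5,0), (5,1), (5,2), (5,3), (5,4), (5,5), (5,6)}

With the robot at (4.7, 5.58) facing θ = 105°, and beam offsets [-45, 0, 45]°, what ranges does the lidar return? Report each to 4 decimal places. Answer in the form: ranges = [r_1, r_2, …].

ranges = [0.4850, 0.4348, 0.8400]

beam 1: φ=-45°, α=60°
  direction (0.5000, 0.8660); cell (4,5); t to first gridline: x 0.6000, y 0.4850 (then +2.0000 / +1.1547)
    (4,6) via y @ 0.4850  # hit
  → r_1 = 0.4850
beam 2: φ=0°, α=105°
  direction (-0.2588, 0.9659); cell (4,5); t to first gridline: x 2.7046, y 0.4348 (then +3.8637 / +1.0353)
    (4,6) via y @ 0.4348  # hit
  → r_2 = 0.4348
beam 3: φ=45°, α=150°
  direction (-0.8660, 0.5000); cell (4,5); t to first gridline: x 0.8083, y 0.8400 (then +1.1547 / +2.0000)
    (3,5) via x @ 0.8083
    (3,6) via y @ 0.8400  # hit
  → r_3 = 0.8400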